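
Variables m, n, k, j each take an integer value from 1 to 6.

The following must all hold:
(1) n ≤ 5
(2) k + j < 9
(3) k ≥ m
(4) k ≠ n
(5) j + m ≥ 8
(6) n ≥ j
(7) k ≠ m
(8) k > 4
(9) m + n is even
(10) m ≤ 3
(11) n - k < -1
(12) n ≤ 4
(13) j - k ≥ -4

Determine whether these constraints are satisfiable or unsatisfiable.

Unsatisfiable

From constraints 6 and 12: j ≤ n ≤ 4. From constraint 10: m ≤ 3. Hence j + m ≤ 7. But constraint 5 requires j + m ≥ 8, and 8 > 7. Contradiction.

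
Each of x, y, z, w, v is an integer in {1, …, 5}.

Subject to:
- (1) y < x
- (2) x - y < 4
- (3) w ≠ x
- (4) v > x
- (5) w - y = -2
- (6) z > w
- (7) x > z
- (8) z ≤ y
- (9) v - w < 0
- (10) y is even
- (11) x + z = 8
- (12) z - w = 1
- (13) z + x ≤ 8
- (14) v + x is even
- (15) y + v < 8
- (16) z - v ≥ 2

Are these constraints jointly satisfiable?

Constraints 1, 4, 6, 8, and 9 give v < w, w < z, z ≤ y, y < x, x < v. Chaining: v < w < z ≤ y < x < v, which forces v < v — impossible.

Unsatisfiable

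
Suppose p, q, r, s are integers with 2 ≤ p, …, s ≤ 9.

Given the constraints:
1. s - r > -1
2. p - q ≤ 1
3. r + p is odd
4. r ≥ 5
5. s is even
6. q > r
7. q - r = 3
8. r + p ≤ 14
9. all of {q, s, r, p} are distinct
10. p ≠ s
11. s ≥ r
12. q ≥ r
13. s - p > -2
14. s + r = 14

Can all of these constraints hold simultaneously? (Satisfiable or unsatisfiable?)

Setting (p, q, r, s) = (7, 9, 6, 8) satisfies everything: constraint 1: s - r = 2; constraint 2: p - q = -2; constraint 7: q - r = 3, and the others follow.

Satisfiable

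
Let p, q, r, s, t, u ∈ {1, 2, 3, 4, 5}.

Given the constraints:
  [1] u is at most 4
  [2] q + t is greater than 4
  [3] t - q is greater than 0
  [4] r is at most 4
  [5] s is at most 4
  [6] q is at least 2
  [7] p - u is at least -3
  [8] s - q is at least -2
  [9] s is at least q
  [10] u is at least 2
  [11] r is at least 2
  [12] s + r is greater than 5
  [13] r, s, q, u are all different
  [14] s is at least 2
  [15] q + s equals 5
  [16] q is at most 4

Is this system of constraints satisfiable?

Constraints 1, 4, 5, 6, 10, 11, 14, and 16 confine each of r, s, q, u to the 3 values {2, …, 4}.
Constraint 13 requires all 4 of them to be distinct, but only 3 values are available — impossible by the pigeonhole principle.

Unsatisfiable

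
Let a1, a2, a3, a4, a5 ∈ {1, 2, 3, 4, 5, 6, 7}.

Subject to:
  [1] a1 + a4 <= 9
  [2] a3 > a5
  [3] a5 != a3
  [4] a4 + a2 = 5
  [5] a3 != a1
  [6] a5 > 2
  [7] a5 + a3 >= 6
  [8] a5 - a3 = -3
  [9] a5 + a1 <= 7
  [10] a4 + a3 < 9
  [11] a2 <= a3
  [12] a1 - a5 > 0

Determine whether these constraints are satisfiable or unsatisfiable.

Satisfiable

One satisfying assignment is a1 = 4, a2 = 3, a3 = 6, a4 = 2, a5 = 3.
For the less obvious constraints — constraint 1: a1 + a4 = 6; constraint 4: a4 + a2 = 5; constraint 7: a5 + a3 = 9 — and the others hold by inspection.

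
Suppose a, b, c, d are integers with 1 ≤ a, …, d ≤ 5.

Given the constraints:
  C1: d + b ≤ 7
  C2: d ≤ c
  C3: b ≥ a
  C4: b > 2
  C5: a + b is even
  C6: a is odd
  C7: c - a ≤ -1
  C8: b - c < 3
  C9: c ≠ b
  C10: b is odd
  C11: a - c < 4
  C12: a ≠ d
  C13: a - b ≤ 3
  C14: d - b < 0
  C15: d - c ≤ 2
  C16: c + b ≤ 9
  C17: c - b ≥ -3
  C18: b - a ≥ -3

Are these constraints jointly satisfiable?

Satisfiable

Take a = 5, b = 5, c = 3, d = 2. Then constraint 1: d + b = 7; constraint 7: c - a = -2; constraint 8: b - c = 2, and every other listed constraint is also met.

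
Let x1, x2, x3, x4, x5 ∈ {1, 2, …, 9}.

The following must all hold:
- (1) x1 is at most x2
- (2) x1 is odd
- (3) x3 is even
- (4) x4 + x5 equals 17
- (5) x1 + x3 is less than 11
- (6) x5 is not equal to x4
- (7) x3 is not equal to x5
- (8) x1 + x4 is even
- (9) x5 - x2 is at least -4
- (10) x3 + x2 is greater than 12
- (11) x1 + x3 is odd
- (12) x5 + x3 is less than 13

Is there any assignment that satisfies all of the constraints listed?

Try x1 = 5, x2 = 9, x3 = 4, x4 = 9, x5 = 8.
Check constraint 4: x4 + x5 = 17; constraint 5: x1 + x3 = 9. The remaining constraints are straightforward to verify.

Satisfiable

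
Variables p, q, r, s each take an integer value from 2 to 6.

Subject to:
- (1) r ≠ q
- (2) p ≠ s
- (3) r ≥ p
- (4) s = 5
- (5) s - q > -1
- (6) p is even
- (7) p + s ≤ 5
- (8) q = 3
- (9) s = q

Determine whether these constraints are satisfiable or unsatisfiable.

Constraint 4 fixes s = 5 and constraint 8 fixes q = 3, but constraint 9 requires s = q. Since 5 ≠ 3, contradiction.

Unsatisfiable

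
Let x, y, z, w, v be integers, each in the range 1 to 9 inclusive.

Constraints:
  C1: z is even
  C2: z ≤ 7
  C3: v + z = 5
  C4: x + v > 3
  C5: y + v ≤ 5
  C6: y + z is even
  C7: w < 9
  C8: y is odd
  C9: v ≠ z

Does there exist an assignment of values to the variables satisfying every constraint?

Unsatisfiable

Constraint 8 makes y odd and constraint 1 makes z even, so y + z must be odd. Constraint 6 says y + z is even — contradiction.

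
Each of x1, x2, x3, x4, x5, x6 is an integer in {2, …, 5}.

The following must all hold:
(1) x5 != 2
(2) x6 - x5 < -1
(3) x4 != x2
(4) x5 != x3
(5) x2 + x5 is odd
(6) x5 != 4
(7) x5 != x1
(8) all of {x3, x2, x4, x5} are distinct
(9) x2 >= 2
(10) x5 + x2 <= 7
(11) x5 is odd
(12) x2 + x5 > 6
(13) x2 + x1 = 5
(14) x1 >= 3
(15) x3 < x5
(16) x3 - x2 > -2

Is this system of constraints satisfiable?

One satisfying assignment is x1 = 3, x2 = 2, x3 = 3, x4 = 4, x5 = 5, x6 = 3.
For the less obvious constraints — constraint 2: x6 - x5 = -2; constraint 10: x5 + x2 = 7 — and the others hold by inspection.

Satisfiable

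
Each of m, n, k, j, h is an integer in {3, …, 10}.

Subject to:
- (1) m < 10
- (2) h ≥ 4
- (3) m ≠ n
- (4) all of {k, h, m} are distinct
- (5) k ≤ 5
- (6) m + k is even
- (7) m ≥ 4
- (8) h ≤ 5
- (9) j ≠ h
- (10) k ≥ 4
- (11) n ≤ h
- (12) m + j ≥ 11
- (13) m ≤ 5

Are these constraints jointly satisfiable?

Unsatisfiable

Constraints 2, 5, 7, 8, 10, and 13 confine each of k, h, m to the 2 values {4, 5}.
Constraint 4 requires all 3 of them to be distinct, but only 2 values are available — impossible by the pigeonhole principle.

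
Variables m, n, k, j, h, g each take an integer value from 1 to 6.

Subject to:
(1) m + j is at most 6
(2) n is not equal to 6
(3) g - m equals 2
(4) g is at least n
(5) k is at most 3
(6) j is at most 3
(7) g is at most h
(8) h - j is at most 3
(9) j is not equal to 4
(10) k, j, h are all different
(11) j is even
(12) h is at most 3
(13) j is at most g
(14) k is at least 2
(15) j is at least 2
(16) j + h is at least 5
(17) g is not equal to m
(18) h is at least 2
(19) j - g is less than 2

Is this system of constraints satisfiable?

Constraints 5, 6, 12, 14, 15, and 18 confine each of k, j, h to the 2 values {2, 3}.
Constraint 10 requires all 3 of them to be distinct, but only 2 values are available — impossible by the pigeonhole principle.

Unsatisfiable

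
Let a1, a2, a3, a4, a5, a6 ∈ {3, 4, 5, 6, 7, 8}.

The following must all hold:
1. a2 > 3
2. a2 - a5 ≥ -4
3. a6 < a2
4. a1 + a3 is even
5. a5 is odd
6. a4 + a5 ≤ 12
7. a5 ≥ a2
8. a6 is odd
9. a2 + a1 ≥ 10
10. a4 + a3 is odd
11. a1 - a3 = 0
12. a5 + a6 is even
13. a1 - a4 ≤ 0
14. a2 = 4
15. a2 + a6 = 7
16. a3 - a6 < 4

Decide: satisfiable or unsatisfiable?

One satisfying assignment is a1 = 6, a2 = 4, a3 = 6, a4 = 7, a5 = 5, a6 = 3.
For the less obvious constraints — constraint 2: a2 - a5 = -1; constraint 6: a4 + a5 = 12; constraint 9: a2 + a1 = 10 — and the others hold by inspection.

Satisfiable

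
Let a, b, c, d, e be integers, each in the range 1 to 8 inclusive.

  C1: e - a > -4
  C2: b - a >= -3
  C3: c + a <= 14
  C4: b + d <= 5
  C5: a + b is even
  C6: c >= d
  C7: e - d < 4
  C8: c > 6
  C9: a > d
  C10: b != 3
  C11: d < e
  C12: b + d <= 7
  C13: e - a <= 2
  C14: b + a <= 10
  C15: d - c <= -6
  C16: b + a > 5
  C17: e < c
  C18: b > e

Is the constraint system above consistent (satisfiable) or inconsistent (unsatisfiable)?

Satisfiable

Try a = 4, b = 4, c = 8, d = 1, e = 3.
Check constraint 1: e - a = -1; constraint 2: b - a = 0; constraint 3: c + a = 12. The remaining constraints are straightforward to verify.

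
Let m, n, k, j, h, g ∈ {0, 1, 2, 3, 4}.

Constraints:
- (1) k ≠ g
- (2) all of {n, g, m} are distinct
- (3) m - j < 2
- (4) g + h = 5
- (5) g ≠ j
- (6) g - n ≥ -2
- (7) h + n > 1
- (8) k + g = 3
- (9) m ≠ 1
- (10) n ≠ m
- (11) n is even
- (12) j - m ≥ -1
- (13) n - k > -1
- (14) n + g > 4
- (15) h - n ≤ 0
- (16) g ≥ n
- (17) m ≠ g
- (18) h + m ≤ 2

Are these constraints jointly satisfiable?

Try m = 0, n = 2, k = 0, j = 0, h = 2, g = 3.
Check constraint 3: m - j = 0; constraint 4: g + h = 5. The remaining constraints are straightforward to verify.

Satisfiable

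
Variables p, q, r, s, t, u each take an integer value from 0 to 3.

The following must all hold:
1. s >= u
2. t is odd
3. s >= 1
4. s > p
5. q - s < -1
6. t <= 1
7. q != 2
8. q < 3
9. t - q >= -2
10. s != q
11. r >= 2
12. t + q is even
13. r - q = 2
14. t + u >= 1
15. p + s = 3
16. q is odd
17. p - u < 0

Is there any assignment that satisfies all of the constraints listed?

Take p = 0, q = 1, r = 3, s = 3, t = 1, u = 1. Then constraint 5: q - s = -2; constraint 9: t - q = 0; constraint 13: r - q = 2, and every other listed constraint is also met.

Satisfiable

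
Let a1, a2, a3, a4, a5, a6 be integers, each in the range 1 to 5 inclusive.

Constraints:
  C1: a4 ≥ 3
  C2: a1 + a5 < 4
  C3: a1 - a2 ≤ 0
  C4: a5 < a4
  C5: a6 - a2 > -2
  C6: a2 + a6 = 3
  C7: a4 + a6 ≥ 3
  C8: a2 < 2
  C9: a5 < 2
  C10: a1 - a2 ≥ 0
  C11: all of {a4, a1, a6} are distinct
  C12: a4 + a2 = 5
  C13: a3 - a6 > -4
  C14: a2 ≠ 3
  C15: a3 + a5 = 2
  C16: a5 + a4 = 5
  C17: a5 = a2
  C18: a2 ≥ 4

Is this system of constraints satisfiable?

Unsatisfiable

From constraint 1: a4 ≥ 3. From constraint 18: a2 ≥ 4. Hence a4 + a2 ≥ 7. But constraint 12 requires a4 + a2 = 5, and 5 < 7. Contradiction.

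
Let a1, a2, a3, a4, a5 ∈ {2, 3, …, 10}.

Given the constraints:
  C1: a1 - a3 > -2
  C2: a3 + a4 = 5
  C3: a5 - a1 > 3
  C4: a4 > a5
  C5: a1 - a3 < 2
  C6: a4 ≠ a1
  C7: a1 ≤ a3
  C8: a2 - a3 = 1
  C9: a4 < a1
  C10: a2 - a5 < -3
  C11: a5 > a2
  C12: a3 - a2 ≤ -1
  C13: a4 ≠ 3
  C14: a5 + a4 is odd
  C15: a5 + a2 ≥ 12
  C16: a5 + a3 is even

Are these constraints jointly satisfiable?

Unsatisfiable

Constraints 4, 7, 9, 11, and 12 give a3 < a2, a2 < a5, a5 < a4, a4 < a1, a1 ≤ a3. Chaining: a3 < a2 < a5 < a4 < a1 ≤ a3, which forces a3 < a3 — impossible.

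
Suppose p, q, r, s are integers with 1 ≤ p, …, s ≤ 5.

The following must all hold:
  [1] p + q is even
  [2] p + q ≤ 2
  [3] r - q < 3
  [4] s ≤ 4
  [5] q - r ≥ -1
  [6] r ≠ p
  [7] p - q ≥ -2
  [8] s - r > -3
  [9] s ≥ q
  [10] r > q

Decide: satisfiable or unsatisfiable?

Satisfiable

The assignment p = 1, q = 1, r = 2, s = 2 works:
  constraint 2 holds since p + q = 2.
  constraint 3 holds since r - q = 1.
The rest check out directly.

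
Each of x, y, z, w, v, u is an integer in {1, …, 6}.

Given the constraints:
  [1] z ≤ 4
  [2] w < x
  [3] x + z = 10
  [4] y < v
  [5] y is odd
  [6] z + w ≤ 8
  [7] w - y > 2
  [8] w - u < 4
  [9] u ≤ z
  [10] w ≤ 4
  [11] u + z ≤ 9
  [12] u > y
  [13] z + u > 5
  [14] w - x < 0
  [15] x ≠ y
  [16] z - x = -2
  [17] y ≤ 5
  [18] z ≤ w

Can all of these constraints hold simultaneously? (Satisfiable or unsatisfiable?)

Satisfiable

Take x = 6, y = 1, z = 4, w = 4, v = 3, u = 3. Then constraint 3: x + z = 10; constraint 6: z + w = 8, and every other listed constraint is also met.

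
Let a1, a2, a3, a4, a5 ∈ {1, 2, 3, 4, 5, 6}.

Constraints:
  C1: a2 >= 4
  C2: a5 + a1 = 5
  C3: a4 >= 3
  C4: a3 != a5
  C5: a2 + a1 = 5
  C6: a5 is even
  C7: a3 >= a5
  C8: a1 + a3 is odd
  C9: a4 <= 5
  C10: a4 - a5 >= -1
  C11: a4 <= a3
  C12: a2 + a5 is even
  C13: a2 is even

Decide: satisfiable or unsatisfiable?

The assignment a1 = 1, a2 = 4, a3 = 6, a4 = 5, a5 = 4 works:
  constraint 2 holds since a5 + a1 = 5.
  constraint 5 holds since a2 + a1 = 5.
  constraint 10 holds since a4 - a5 = 1.
The rest check out directly.

Satisfiable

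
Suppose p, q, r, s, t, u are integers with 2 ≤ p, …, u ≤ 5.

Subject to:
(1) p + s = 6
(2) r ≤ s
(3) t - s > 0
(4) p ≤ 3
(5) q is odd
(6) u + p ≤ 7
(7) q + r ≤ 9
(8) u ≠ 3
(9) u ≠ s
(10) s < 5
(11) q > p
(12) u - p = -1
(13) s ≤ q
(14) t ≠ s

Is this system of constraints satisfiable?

Satisfiable

Setting (p, q, r, s, t, u) = (3, 5, 3, 3, 5, 2) satisfies everything: constraint 1: p + s = 6; constraint 3: t - s = 2, and the others follow.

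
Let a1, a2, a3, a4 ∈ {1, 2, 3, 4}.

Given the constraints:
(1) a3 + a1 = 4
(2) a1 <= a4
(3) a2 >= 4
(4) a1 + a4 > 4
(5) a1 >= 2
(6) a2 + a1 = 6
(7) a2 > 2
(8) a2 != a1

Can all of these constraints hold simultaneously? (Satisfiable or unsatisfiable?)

The assignment a1 = 2, a2 = 4, a3 = 2, a4 = 3 works:
  constraint 1 holds since a3 + a1 = 4.
  constraint 4 holds since a1 + a4 = 5.
The rest check out directly.

Satisfiable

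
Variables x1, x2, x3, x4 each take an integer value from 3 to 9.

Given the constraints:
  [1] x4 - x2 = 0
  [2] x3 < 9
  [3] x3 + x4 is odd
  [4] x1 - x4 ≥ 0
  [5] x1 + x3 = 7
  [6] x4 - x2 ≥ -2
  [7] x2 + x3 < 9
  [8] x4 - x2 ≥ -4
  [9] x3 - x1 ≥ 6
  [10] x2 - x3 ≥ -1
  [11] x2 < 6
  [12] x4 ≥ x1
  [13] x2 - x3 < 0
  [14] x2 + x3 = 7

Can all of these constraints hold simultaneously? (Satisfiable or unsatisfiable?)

Constraints 4, 8, 9, and 10 give x1 − x4 ≥ 0, x4 − x2 ≥ -4, x2 − x3 ≥ -1, x3 − x1 ≥ 6.
Adding all 4 inequalities: the left sides telescope to 0, and the right sides sum to 0 + (-4) + (-1) + 6 = 1. So 0 ≥ 1, which is false.

Unsatisfiable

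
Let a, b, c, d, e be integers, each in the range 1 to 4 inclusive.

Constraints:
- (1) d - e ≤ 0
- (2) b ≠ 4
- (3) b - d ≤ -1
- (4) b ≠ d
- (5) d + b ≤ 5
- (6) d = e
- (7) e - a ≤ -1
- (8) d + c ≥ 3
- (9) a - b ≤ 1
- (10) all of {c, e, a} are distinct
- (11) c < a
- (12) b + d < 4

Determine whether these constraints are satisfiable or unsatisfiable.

Unsatisfiable

Constraints 1, 3, 7, and 9 give d − b ≥ 1, b − a ≥ -1, a − e ≥ 1, e − d ≥ 0.
Adding all 4 inequalities: the left sides telescope to 0, and the right sides sum to 1 + (-1) + 1 + 0 = 1. So 0 ≥ 1, which is false.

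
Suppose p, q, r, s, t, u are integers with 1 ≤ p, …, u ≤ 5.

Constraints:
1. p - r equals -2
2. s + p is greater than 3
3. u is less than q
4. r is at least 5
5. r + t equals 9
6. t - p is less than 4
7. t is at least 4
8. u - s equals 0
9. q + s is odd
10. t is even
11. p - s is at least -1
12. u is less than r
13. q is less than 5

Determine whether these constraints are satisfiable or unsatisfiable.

Take p = 3, q = 4, r = 5, s = 3, t = 4, u = 3. Then constraint 1: p - r = -2; constraint 2: s + p = 6; constraint 5: r + t = 9, and every other listed constraint is also met.

Satisfiable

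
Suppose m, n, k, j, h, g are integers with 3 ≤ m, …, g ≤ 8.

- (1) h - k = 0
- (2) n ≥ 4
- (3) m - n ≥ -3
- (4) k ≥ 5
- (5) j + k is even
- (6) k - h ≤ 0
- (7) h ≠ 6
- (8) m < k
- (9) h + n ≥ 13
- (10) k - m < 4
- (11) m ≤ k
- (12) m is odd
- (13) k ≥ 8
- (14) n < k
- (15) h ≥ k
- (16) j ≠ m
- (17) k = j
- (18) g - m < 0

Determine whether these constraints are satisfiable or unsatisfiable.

One satisfying assignment is m = 5, n = 5, k = 8, j = 8, h = 8, g = 3.
For the less obvious constraints — constraint 1: h - k = 0; constraint 3: m - n = 0; constraint 6: k - h = 0 — and the others hold by inspection.

Satisfiable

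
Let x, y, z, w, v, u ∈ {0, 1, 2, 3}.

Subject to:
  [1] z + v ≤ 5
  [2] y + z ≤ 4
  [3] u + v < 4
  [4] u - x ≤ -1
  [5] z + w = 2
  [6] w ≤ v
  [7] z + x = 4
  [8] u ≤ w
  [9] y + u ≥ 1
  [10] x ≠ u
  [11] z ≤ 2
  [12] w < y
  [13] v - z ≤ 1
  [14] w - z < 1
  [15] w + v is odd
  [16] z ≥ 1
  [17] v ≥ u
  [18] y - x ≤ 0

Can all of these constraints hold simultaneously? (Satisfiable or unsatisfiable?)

Satisfiable

The assignment x = 2, y = 2, z = 2, w = 0, v = 3, u = 0 works:
  constraint 1 holds since z + v = 5.
  constraint 2 holds since y + z = 4.
The rest check out directly.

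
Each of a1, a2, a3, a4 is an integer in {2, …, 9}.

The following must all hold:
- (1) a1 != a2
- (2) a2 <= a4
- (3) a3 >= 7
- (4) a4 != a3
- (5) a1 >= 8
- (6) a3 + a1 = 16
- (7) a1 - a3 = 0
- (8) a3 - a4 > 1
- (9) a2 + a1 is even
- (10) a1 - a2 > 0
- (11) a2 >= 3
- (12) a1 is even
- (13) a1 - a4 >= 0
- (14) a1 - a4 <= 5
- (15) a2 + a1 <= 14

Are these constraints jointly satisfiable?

Satisfiable

Try a1 = 8, a2 = 6, a3 = 8, a4 = 6.
Check constraint 6: a3 + a1 = 16; constraint 7: a1 - a3 = 0; constraint 8: a3 - a4 = 2. The remaining constraints are straightforward to verify.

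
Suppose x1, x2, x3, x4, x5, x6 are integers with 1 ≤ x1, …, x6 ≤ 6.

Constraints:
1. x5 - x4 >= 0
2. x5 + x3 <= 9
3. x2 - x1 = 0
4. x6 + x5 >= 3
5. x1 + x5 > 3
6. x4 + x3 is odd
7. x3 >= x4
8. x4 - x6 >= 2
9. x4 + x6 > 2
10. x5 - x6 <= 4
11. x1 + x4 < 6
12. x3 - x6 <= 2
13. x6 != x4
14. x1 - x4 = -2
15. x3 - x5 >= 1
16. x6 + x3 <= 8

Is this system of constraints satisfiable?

Constraints 1, 8, 12, and 15 give x6 − x3 ≥ -2, x3 − x5 ≥ 1, x5 − x4 ≥ 0, x4 − x6 ≥ 2.
Adding all 4 inequalities: the left sides telescope to 0, and the right sides sum to (-2) + 1 + 0 + 2 = 1. So 0 ≥ 1, which is false.

Unsatisfiable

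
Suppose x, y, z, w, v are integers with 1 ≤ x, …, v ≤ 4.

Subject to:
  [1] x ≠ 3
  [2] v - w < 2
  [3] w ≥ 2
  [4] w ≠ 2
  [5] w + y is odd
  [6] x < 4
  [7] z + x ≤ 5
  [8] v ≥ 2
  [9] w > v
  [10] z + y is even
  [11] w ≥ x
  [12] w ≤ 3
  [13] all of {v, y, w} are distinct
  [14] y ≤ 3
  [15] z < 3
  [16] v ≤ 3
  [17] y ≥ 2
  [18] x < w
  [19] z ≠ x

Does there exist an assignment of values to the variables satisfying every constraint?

Constraints 3, 8, 12, 14, 16, and 17 confine each of v, y, w to the 2 values {2, 3}.
Constraint 13 requires all 3 of them to be distinct, but only 2 values are available — impossible by the pigeonhole principle.

Unsatisfiable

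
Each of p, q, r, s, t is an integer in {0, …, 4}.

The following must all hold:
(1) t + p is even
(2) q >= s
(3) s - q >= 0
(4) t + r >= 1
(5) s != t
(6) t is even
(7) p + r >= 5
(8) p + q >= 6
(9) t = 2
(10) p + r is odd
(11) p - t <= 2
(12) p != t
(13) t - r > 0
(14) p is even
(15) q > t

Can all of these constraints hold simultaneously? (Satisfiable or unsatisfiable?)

Satisfiable

The assignment p = 4, q = 4, r = 1, s = 4, t = 2 works:
  constraint 3 holds since s - q = 0.
  constraint 4 holds since t + r = 3.
The rest check out directly.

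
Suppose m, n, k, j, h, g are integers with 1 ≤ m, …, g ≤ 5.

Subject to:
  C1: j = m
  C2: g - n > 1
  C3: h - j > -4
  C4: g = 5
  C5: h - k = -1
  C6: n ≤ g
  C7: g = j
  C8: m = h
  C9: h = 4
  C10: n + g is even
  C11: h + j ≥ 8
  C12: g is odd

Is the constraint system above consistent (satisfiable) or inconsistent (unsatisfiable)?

Unsatisfiable

Constraint 4 fixes g = 5 and constraint 9 fixes h = 4. Constraints 1, 7, and 8 give g = j = m = h, so g = h. But 5 ≠ 4 — contradiction.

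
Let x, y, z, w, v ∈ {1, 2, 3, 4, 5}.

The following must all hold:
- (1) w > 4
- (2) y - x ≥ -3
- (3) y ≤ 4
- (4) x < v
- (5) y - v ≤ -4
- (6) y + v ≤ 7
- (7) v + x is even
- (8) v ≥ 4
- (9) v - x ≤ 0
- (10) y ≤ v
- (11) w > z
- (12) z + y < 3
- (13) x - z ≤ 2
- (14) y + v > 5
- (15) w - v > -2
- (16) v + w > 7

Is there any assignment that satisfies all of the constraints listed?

Constraints 2, 5, and 9 give y − x ≥ -3, x − v ≥ 0, v − y ≥ 4.
Adding all 3 inequalities: the left sides telescope to 0, and the right sides sum to (-3) + 0 + 4 = 1. So 0 ≥ 1, which is false.

Unsatisfiable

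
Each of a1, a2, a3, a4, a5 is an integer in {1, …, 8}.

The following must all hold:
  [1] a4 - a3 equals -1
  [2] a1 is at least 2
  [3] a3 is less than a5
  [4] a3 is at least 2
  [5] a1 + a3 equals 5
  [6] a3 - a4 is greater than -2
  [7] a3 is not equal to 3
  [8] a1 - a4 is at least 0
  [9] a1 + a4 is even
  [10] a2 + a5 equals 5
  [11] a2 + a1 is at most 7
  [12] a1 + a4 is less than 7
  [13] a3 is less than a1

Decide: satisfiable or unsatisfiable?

One satisfying assignment is a1 = 3, a2 = 2, a3 = 2, a4 = 1, a5 = 3.
For the less obvious constraints — constraint 1: a4 - a3 = -1; constraint 5: a1 + a3 = 5 — and the others hold by inspection.

Satisfiable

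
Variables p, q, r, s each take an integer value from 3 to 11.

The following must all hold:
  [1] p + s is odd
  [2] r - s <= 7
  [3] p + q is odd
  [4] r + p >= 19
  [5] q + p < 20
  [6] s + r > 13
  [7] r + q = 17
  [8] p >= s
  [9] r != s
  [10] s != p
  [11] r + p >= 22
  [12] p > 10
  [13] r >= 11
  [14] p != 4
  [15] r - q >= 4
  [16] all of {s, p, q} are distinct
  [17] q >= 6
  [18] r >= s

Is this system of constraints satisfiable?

One satisfying assignment is p = 11, q = 6, r = 11, s = 4.
For the less obvious constraints — constraint 2: r - s = 7; constraint 4: r + p = 22; constraint 5: q + p = 17 — and the others hold by inspection.

Satisfiable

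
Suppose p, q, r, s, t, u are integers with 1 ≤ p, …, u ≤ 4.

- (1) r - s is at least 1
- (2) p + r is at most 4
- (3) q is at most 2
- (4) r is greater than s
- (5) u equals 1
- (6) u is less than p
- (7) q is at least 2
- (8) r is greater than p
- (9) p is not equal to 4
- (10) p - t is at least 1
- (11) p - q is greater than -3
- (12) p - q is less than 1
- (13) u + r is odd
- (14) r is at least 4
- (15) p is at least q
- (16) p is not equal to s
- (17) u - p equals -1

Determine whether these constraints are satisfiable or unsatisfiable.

Unsatisfiable

From constraints 7 and 15: p ≥ q ≥ 2. From constraint 14: r ≥ 4. Hence p + r ≥ 6. But constraint 2 requires p + r ≤ 4, and 4 < 6. Contradiction.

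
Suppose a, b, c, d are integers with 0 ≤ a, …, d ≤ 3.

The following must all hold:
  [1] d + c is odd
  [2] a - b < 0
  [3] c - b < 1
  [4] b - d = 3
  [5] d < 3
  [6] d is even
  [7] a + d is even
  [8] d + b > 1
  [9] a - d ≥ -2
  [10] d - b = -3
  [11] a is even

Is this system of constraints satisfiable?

Satisfiable

Take a = 0, b = 3, c = 3, d = 0. Then constraint 2: a - b = -3; constraint 3: c - b = 0, and every other listed constraint is also met.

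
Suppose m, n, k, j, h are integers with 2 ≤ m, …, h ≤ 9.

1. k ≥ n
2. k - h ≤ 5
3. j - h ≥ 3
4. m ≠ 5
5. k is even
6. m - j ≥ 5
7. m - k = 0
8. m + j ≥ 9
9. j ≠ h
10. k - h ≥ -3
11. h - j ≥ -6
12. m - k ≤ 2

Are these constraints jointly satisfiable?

Constraints 2, 3, 6, and 12 give k − m ≥ -2, m − j ≥ 5, j − h ≥ 3, h − k ≥ -5.
Adding all 4 inequalities: the left sides telescope to 0, and the right sides sum to (-2) + 5 + 3 + (-5) = 1. So 0 ≥ 1, which is false.

Unsatisfiable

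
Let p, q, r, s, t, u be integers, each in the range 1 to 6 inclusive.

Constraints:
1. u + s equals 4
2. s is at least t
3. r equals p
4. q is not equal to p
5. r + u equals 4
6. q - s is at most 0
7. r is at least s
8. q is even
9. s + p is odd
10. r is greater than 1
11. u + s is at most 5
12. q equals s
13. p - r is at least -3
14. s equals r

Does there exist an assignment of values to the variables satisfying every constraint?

From constraints 3, 12, and 14, q = s = r = p, so q = p. But constraint 4 says q ≠ p. Contradiction.

Unsatisfiable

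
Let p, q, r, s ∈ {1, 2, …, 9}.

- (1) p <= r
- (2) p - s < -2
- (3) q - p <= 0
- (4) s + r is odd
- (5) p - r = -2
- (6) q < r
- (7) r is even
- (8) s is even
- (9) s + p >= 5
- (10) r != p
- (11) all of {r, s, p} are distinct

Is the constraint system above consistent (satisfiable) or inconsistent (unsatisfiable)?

Unsatisfiable

Constraint 8 makes s even and constraint 7 makes r even, so s + r must be even. Constraint 4 says s + r is odd — contradiction.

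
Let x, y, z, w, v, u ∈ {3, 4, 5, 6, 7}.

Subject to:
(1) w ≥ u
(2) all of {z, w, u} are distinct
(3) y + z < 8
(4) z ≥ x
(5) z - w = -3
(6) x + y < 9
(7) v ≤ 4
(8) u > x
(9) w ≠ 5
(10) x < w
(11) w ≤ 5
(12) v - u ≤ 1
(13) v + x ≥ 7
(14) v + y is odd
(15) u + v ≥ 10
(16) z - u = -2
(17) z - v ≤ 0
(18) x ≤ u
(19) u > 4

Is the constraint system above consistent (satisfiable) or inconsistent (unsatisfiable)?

From constraints 1 and 11: u ≤ w ≤ 5. From constraint 7: v ≤ 4. Hence u + v ≤ 9. But constraint 15 requires u + v ≥ 10, and 10 > 9. Contradiction.

Unsatisfiable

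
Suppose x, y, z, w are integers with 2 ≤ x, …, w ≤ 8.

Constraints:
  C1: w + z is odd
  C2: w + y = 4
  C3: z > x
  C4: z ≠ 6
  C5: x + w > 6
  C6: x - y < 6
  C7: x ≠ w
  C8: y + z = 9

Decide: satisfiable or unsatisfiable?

Satisfiable

One satisfying assignment is x = 6, y = 2, z = 7, w = 2.
For the less obvious constraints — constraint 2: w + y = 4; constraint 5: x + w = 8; constraint 6: x - y = 4 — and the others hold by inspection.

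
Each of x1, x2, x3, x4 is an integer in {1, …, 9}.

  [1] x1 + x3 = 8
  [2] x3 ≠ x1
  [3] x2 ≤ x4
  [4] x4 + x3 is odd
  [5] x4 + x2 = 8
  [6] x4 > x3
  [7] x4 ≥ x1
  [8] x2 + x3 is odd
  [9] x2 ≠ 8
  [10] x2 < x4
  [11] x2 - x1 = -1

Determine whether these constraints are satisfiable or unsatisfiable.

One satisfying assignment is x1 = 2, x2 = 1, x3 = 6, x4 = 7.
For the less obvious constraints — constraint 1: x1 + x3 = 8; constraint 5: x4 + x2 = 8; constraint 11: x2 - x1 = -1 — and the others hold by inspection.

Satisfiable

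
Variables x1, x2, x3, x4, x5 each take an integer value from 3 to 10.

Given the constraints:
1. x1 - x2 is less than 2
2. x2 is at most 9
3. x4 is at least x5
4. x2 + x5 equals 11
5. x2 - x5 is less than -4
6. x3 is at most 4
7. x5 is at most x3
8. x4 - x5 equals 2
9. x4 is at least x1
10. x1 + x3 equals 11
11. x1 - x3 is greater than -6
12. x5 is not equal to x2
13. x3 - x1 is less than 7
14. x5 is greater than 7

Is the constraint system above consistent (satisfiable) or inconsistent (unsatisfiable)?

Unsatisfiable

From constraint 14: x5 ≥ 8. From constraints 6 and 7: x5 ≤ x3 and x3 ≤ 4, so x5 ≤ 4. But 4 < 8, so no value of x5 works.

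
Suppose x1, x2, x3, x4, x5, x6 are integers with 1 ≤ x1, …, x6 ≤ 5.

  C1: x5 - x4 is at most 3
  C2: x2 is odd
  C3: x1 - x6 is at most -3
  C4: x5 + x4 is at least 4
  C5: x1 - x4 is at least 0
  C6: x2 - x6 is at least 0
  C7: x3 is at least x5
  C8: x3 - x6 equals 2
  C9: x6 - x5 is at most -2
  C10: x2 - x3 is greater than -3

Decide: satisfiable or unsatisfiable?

Unsatisfiable

Constraints 1, 3, 5, and 9 give x4 − x5 ≥ -3, x5 − x6 ≥ 2, x6 − x1 ≥ 3, x1 − x4 ≥ 0.
Adding all 4 inequalities: the left sides telescope to 0, and the right sides sum to (-3) + 2 + 3 + 0 = 2. So 0 ≥ 2, which is false.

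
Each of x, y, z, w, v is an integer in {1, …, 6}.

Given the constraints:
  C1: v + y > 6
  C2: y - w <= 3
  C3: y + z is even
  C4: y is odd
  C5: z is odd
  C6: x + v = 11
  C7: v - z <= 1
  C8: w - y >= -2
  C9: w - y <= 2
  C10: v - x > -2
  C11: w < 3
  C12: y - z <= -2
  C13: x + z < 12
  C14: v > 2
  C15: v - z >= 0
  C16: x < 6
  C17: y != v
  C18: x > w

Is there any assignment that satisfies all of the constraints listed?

Satisfiable

One satisfying assignment is x = 5, y = 1, z = 5, w = 1, v = 6.
For the less obvious constraints — constraint 1: v + y = 7; constraint 2: y - w = 0; constraint 6: x + v = 11 — and the others hold by inspection.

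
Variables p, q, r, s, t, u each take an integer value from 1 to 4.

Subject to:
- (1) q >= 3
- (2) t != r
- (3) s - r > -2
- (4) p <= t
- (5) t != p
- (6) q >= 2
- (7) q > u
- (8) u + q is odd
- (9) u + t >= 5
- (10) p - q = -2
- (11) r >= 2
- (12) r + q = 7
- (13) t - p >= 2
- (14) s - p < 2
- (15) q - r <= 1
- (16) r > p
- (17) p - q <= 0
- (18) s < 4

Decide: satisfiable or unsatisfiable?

Take p = 2, q = 4, r = 3, s = 2, t = 4, u = 3. Then constraint 3: s - r = -1; constraint 9: u + t = 7, and every other listed constraint is also met.

Satisfiable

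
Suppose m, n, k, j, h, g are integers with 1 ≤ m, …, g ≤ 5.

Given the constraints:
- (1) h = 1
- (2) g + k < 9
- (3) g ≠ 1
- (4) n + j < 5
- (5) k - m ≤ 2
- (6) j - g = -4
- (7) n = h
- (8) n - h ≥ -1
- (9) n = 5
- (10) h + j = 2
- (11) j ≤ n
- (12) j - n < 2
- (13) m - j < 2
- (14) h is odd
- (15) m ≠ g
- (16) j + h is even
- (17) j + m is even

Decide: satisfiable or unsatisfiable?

Unsatisfiable

Constraint 9 fixes n = 5 and constraint 1 fixes h = 1, but constraint 7 requires n = h. Since 5 ≠ 1, contradiction.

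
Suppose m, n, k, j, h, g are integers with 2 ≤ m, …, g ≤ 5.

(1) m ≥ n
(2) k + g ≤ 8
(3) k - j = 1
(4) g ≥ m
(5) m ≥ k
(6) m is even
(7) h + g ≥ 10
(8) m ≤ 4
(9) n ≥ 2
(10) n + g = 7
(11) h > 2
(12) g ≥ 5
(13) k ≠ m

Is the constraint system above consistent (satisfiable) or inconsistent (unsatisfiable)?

Satisfiable

Try m = 4, n = 2, k = 3, j = 2, h = 5, g = 5.
Check constraint 2: k + g = 8; constraint 3: k - j = 1. The remaining constraints are straightforward to verify.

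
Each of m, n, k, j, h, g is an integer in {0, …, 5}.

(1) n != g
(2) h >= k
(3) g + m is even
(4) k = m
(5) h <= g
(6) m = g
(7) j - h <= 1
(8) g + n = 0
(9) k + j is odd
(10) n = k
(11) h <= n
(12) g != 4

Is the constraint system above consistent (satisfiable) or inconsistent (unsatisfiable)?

Unsatisfiable

From constraints 4, 6, and 10, n = k = m = g, so n = g. But constraint 1 says n ≠ g. Contradiction.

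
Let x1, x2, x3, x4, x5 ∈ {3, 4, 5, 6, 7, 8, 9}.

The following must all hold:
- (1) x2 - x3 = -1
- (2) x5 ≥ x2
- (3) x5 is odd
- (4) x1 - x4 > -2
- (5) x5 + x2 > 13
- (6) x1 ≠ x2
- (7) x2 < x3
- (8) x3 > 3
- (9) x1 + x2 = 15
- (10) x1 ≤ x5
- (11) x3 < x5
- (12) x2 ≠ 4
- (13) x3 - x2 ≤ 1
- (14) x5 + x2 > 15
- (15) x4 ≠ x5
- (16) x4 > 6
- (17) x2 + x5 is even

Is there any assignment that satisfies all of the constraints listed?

Satisfiable

One satisfying assignment is x1 = 8, x2 = 7, x3 = 8, x4 = 8, x5 = 9.
For the less obvious constraints — constraint 1: x2 - x3 = -1; constraint 4: x1 - x4 = 0 — and the others hold by inspection.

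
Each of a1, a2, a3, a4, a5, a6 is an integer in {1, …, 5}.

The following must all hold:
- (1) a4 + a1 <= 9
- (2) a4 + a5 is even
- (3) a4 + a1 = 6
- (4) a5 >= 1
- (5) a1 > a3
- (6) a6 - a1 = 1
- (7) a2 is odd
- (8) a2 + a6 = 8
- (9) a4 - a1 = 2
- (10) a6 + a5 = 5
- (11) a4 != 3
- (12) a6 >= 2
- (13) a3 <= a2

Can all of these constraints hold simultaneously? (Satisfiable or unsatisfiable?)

The assignment a1 = 2, a2 = 5, a3 = 1, a4 = 4, a5 = 2, a6 = 3 works:
  constraint 1 holds since a4 + a1 = 6.
  constraint 3 holds since a4 + a1 = 6.
  constraint 6 holds since a6 - a1 = 1.
The rest check out directly.

Satisfiable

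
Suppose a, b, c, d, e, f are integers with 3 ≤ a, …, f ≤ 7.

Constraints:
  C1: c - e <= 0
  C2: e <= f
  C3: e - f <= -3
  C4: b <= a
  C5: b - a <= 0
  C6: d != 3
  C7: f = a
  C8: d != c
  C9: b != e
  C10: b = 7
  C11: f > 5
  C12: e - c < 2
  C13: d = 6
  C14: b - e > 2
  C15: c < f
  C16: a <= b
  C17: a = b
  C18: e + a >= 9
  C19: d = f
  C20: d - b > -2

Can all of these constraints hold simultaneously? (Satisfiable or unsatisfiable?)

Unsatisfiable

Constraint 13 fixes d = 6 and constraint 10 fixes b = 7. Constraints 7, 17, and 19 give d = f = a = b, so d = b. But 6 ≠ 7 — contradiction.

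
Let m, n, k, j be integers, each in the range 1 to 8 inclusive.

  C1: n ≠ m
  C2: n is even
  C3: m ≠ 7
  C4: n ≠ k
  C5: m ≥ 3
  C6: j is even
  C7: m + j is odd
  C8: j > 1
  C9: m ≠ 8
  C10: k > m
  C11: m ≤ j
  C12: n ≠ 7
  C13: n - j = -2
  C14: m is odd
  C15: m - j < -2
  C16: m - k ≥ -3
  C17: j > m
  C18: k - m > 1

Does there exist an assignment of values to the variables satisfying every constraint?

Satisfiable

Take m = 3, n = 6, k = 5, j = 8. Then constraint 13: n - j = -2; constraint 15: m - j = -5; constraint 16: m - k = -2, and every other listed constraint is also met.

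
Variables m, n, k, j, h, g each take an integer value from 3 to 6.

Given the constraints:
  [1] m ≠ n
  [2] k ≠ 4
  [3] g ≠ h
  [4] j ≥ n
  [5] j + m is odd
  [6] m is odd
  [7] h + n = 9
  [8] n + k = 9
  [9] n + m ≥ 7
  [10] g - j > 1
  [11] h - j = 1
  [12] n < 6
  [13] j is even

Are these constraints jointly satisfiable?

Satisfiable

Try m = 3, n = 4, k = 5, j = 4, h = 5, g = 6.
Check constraint 7: h + n = 9; constraint 8: n + k = 9; constraint 9: n + m = 7. The remaining constraints are straightforward to verify.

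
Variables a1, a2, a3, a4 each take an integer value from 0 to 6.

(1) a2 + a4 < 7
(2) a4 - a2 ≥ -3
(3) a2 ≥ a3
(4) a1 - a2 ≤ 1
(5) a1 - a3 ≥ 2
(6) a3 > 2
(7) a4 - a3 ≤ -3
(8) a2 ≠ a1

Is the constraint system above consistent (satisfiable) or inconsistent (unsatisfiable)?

Unsatisfiable

Constraints 2, 4, 5, and 7 give a3 − a4 ≥ 3, a4 − a2 ≥ -3, a2 − a1 ≥ -1, a1 − a3 ≥ 2.
Adding all 4 inequalities: the left sides telescope to 0, and the right sides sum to 3 + (-3) + (-1) + 2 = 1. So 0 ≥ 1, which is false.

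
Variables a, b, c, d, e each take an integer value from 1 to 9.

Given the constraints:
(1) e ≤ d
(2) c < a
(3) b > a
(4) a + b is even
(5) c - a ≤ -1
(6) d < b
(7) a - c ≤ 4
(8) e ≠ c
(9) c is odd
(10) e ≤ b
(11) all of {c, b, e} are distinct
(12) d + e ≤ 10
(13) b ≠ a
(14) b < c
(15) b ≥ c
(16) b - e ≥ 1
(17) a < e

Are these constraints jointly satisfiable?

Unsatisfiable

Constraints 1, 2, 6, 14, and 17 give c < a, a < e, e ≤ d, d < b, b < c. Chaining: c < a < e ≤ d < b < c, which forces c < c — impossible.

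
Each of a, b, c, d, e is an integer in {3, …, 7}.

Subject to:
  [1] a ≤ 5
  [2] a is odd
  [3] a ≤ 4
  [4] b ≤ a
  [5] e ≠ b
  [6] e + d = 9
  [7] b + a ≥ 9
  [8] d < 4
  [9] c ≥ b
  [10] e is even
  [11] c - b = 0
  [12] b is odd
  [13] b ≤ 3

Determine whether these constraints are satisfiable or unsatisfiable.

Unsatisfiable

From constraint 13: b ≤ 3. From constraint 1: a ≤ 5. Hence b + a ≤ 8. But constraint 7 requires b + a ≥ 9, and 9 > 8. Contradiction.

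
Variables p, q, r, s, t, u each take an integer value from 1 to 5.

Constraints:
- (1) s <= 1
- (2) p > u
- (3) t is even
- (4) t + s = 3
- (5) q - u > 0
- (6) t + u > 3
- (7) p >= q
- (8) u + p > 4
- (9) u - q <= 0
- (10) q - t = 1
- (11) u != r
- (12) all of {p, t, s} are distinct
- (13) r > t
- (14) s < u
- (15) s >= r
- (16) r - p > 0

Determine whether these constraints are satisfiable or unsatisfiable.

Constraints 5, 7, 14, 15, and 16 give q ≤ p, p < r, r ≤ s, s < u, u < q. Chaining: q ≤ p < r ≤ s < u < q, which forces q < q — impossible.

Unsatisfiable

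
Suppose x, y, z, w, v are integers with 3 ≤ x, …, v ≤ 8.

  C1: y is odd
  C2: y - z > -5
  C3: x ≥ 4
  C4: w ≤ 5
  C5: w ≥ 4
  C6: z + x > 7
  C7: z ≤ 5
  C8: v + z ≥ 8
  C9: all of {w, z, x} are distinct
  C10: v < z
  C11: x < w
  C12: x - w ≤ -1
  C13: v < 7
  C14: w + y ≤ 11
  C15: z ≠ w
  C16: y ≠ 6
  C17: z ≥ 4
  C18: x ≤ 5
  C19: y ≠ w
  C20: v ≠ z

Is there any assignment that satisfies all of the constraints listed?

Constraints 3, 4, 5, 7, 17, and 18 confine each of w, z, x to the 2 values {4, 5}.
Constraint 9 requires all 3 of them to be distinct, but only 2 values are available — impossible by the pigeonhole principle.

Unsatisfiable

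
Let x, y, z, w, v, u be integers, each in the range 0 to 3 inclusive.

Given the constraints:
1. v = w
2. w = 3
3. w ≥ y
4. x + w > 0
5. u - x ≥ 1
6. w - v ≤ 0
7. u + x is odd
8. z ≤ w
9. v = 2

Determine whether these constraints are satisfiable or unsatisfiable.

Unsatisfiable

Constraint 9 fixes v = 2 and constraint 2 fixes w = 3, but constraint 1 requires v = w. Since 2 ≠ 3, contradiction.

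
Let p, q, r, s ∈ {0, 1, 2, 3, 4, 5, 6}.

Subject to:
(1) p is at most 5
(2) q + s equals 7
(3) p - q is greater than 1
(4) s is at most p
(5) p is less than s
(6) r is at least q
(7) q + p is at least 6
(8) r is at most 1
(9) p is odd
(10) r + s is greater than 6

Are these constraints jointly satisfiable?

From constraints 6 and 8: q ≤ r ≤ 1. From constraints 1 and 4: s ≤ p ≤ 5. Hence q + s ≤ 6. But constraint 2 requires q + s = 7, and 7 > 6. Contradiction.

Unsatisfiable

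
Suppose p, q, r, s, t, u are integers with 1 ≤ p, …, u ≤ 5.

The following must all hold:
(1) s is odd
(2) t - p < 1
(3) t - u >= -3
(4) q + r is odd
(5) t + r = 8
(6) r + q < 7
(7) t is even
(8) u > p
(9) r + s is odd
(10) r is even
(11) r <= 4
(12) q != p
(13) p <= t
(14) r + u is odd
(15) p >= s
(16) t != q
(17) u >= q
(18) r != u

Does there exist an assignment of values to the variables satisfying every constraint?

The assignment p = 4, q = 1, r = 4, s = 1, t = 4, u = 5 works:
  constraint 2 holds since t - p = 0.
  constraint 3 holds since t - u = -1.
  constraint 5 holds since t + r = 8.
The rest check out directly.

Satisfiable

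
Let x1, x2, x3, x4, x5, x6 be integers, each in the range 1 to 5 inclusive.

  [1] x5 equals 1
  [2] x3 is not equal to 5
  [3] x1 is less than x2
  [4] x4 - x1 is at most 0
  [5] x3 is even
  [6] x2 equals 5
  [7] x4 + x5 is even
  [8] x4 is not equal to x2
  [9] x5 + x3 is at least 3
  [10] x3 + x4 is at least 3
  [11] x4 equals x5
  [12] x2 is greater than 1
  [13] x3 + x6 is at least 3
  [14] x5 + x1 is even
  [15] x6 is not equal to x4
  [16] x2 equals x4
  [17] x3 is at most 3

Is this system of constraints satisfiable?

Constraint 6 fixes x2 = 5 and constraint 1 fixes x5 = 1. Constraints 11 and 16 give x2 = x4 = x5, so x2 = x5. But 5 ≠ 1 — contradiction.

Unsatisfiable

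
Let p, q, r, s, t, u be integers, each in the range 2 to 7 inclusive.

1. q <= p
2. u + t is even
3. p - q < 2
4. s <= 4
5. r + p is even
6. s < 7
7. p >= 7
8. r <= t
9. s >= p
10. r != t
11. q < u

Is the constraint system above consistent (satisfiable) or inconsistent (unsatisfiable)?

Unsatisfiable

From constraint 7: p ≥ 7. From constraints 4 and 9: p ≤ s and s ≤ 4, so p ≤ 4. But 4 < 7, so no value of p works.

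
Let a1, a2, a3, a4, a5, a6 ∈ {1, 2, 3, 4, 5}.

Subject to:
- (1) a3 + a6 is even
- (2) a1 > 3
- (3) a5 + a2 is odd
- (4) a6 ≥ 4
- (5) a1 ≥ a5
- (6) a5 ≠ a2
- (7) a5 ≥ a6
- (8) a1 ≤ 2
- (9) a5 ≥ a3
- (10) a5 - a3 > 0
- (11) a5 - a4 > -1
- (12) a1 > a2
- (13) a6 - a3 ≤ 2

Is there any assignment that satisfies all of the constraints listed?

From constraints 4 and 7: a5 ≥ a6 and a6 ≥ 4, so a5 ≥ 4. From constraints 5 and 8: a5 ≤ a1 and a1 ≤ 2, so a5 ≤ 2. But 2 < 4, so no value of a5 works.

Unsatisfiable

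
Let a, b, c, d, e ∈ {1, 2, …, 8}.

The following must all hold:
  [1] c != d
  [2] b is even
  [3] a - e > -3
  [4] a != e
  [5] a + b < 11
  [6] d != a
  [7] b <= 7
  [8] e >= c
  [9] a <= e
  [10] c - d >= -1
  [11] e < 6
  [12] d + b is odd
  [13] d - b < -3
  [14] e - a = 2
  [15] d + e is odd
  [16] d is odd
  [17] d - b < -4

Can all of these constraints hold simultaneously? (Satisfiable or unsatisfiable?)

One satisfying assignment is a = 2, b = 6, c = 2, d = 1, e = 4.
For the less obvious constraints — constraint 3: a - e = -2; constraint 5: a + b = 8; constraint 10: c - d = 1 — and the others hold by inspection.

Satisfiable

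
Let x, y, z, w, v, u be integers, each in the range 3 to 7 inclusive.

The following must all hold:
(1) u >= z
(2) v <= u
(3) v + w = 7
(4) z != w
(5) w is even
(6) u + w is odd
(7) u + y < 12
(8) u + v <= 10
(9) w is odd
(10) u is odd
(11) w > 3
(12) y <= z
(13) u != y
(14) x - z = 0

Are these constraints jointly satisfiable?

Constraint 10 makes u odd and constraint 9 makes w odd, so u + w must be even. Constraint 6 says u + w is odd — contradiction.

Unsatisfiable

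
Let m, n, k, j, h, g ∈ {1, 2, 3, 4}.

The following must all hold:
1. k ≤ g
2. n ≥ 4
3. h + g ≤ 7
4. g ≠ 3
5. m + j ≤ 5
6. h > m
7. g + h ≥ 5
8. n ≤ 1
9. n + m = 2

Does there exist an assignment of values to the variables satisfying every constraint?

Unsatisfiable

From constraint 2: n ≥ 4. From constraint 8: n ≤ 1. But 1 < 4, so no value of n works.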